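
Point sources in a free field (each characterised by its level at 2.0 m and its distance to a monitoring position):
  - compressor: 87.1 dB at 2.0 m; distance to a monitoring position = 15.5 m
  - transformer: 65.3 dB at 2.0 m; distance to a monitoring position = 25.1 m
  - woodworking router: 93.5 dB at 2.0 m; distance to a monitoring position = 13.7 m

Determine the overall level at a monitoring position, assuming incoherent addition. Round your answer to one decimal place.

First find each source's level at the receiver (point-source: −20·log₁₀(r/r_ref)), then combine on an intensity basis.
compressor: 87.1 − 20·log₁₀(15.5/2.0) = 87.1 − 17.79 = 69.31 dB.
transformer: 65.3 − 20·log₁₀(25.1/2.0) = 65.3 − 21.97 = 43.33 dB.
woodworking router: 93.5 − 20·log₁₀(13.7/2.0) = 93.5 − 16.71 = 76.79 dB.
Σ 10^(L/10) = 5.627e+07 → L_total = 10·log₁₀(5.627e+07) = 77.50 dB.

77.5 dB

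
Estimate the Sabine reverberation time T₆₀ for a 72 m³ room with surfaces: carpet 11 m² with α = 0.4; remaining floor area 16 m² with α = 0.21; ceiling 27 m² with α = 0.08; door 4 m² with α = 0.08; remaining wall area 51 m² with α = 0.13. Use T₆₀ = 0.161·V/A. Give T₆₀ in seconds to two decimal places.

Summing Sᵢαᵢ: 11·0.4 + 16·0.21 + 27·0.08 + 4·0.08 + 51·0.13 = 16.87 m².
T₆₀ = 0.161 × 72 / 16.87 = 0.687 s.

0.69 s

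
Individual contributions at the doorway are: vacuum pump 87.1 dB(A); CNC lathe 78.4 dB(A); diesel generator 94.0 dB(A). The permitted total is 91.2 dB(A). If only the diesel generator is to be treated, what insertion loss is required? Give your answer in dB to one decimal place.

Everything except the diesel generator sums to 10^(87.1/10) + 10^(78.4/10) = 5.820e+08 in linear terms, 87.65 dB(A).
To meet 91.2 dB(A) overall, the treated diesel generator may contribute at most 10^(91.2/10) − 5.820e+08 = 7.362e+08, i.e. 88.67 dB(A).
Required insertion loss = 94.0 − 88.67 = 5.33 dB.

5.3 dB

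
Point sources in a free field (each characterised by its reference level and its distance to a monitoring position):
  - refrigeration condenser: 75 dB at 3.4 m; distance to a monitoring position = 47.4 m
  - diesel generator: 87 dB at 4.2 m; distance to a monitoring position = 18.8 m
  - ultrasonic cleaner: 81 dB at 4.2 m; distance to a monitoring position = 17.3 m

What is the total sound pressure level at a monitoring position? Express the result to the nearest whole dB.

Propagate each source to the receiver with L = L_ref − 20·log₁₀(r/r_ref), then add intensities.
refrigeration condenser: 75 − 20·log₁₀(47.4/3.4) = 75 − 22.89 = 52.11 dB.
diesel generator: 87 − 20·log₁₀(18.8/4.2) = 87 − 13.02 = 73.98 dB.
ultrasonic cleaner: 81 − 20·log₁₀(17.3/4.2) = 81 − 12.30 = 68.70 dB.
Σ 10^(L/10) = 3.260e+07 → L_total = 10·log₁₀(3.260e+07) = 75.13 dB.

75 dB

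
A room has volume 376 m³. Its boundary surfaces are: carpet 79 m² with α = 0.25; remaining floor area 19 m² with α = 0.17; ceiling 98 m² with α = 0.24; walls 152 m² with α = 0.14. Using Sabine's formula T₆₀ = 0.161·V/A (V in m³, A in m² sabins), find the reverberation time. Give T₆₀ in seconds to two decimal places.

Summing Sᵢαᵢ: 79·0.25 + 19·0.17 + 98·0.24 + 152·0.14 = 67.78 m².
T₆₀ = 0.161 × 376 / 67.78 = 0.893 s.

0.89 s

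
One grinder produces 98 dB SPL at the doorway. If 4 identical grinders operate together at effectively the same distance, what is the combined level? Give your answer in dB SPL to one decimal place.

With 4 equal, uncorrelated contributions the intensity is 4× that of one unit, giving a rise of 10·log₁₀ 4.
L_total = 98 + 10·log₁₀(4) = 98 + 6.021 = 104.02 dB SPL.

104.0 dB SPL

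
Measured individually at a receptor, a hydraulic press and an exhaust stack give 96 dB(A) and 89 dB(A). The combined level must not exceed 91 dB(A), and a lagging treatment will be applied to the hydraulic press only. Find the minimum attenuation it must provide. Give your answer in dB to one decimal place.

Fixed contribution from the other source: Σ 10^(L/10) = 10^(89/10) = 7.943e+08 (89.00 dB(A)).
To meet 91 dB(A) overall, the treated hydraulic press may contribute at most 10^(91/10) − 7.943e+08 = 4.646e+08, i.e. 86.67 dB(A).
Required insertion loss = 96 − 86.67 = 9.33 dB.

9.3 dB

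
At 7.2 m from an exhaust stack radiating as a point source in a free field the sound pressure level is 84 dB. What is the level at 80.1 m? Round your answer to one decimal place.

63.1 dB

Spherical spreading from a point source gives a 20·log₁₀(r₂/r₁) drop.
L₂ = 84 − 20·log₁₀(80.1/7.2) = 84 − 20.926 = 63.07 dB.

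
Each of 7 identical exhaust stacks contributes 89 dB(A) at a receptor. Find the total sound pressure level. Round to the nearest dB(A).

L_total = L₁ + 10·log₁₀ N for N identical incoherent sources.
L_total = 89 + 10·log₁₀(7) = 89 + 8.451 = 97.45 dB(A).

97 dB(A)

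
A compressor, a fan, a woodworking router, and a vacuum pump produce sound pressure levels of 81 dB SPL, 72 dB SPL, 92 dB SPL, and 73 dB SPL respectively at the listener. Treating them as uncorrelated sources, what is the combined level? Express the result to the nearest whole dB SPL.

92 dB SPL

Incoherent sources combine by intensity addition: L_total = 10·log₁₀(Σ 10^(L_i/10)).
Σ 10^(L/10) = 10^(81/10) + 10^(72/10) + 10^(92/10) + 10^(73/10) = 1.747e+09.
L_total = 10·log₁₀(1.747e+09) = 92.42 dB SPL.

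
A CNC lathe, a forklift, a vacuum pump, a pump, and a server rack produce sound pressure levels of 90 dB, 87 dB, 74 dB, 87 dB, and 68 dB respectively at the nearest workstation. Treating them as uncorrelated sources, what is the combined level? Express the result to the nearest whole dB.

93 dB

For uncorrelated sources the intensities add, so convert each level to linear form, sum, and take 10·log₁₀ of the total.
Σ 10^(L/10) = 10^(90/10) + 10^(87/10) + 10^(74/10) + 10^(87/10) + 10^(68/10) = 2.034e+09.
L_total = 10·log₁₀(2.034e+09) = 93.08 dB.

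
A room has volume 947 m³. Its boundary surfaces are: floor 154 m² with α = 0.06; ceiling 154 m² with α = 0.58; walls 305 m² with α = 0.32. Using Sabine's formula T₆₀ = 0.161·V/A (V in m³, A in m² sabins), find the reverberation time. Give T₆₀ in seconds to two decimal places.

Total absorption A = 154·0.06 + 154·0.58 + 305·0.32 = 196.16 m² sabins.
T₆₀ = 0.161·V/A = 0.161·947/196.16 = 0.777 s.

0.78 s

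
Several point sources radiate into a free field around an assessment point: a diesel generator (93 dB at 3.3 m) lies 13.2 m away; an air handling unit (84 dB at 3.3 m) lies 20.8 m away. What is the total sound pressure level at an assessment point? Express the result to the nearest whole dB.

81 dB

Apply inverse-square spreading to bring every level to the receiver, then sum 10^(L/10).
diesel generator: 93 − 20·log₁₀(13.2/3.3) = 93 − 12.04 = 80.96 dB.
air handling unit: 84 − 20·log₁₀(20.8/3.3) = 84 − 15.99 = 68.01 dB.
Σ 10^(L/10) = 1.310e+08 → L_total = 10·log₁₀(1.310e+08) = 81.17 dB.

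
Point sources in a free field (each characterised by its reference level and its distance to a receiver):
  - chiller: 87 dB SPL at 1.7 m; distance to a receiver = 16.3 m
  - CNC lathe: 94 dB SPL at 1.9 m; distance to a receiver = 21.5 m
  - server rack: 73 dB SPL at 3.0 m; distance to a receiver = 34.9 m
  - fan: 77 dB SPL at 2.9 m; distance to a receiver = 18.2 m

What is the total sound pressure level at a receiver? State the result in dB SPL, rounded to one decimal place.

74.2 dB SPL

Propagate each source to the receiver with L = L_ref − 20·log₁₀(r/r_ref), then add intensities.
chiller: 87 − 20·log₁₀(16.3/1.7) = 87 − 19.63 = 67.37 dB SPL.
CNC lathe: 94 − 20·log₁₀(21.5/1.9) = 94 − 21.07 = 72.93 dB SPL.
server rack: 73 − 20·log₁₀(34.9/3.0) = 73 − 21.31 = 51.69 dB SPL.
fan: 77 − 20·log₁₀(18.2/2.9) = 77 − 15.95 = 61.05 dB SPL.
Σ 10^(L/10) = 2.649e+07 → L_total = 10·log₁₀(2.649e+07) = 74.23 dB SPL.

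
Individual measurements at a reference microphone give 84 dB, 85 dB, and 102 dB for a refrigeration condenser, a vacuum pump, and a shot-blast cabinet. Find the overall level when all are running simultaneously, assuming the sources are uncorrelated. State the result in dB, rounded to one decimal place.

102.2 dB

For uncorrelated sources the intensities add, so convert each level to linear form, sum, and take 10·log₁₀ of the total.
Σ 10^(L/10) = 10^(84/10) + 10^(85/10) + 10^(102/10) = 1.642e+10.
L_total = 10·log₁₀(1.642e+10) = 102.15 dB.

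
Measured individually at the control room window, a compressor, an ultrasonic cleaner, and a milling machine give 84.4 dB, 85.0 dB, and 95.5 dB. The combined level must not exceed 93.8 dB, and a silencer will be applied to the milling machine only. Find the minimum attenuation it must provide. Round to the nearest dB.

3 dB

Fixed contribution from the other sources: Σ 10^(L/10) = 10^(84.4/10) + 10^(85.0/10) = 5.917e+08 (87.72 dB).
To meet 93.8 dB overall, the treated milling machine may contribute at most 10^(93.8/10) − 5.917e+08 = 1.807e+09, i.e. 92.57 dB.
Required insertion loss = 95.5 − 92.57 = 2.93 dB.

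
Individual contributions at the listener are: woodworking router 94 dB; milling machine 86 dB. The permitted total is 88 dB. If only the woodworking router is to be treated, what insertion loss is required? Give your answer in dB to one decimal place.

10.3 dB

Fixed contribution from the other source: Σ 10^(L/10) = 10^(86/10) = 3.981e+08 (86.00 dB).
The limit corresponds to 10^(88/10) = 6.310e+08; subtracting the fixed part leaves 2.329e+08 for the woodworking router, i.e. 83.67 dB.
So the woodworking router must be reduced from 94 to 83.67 dB: IL = 10.33 dB.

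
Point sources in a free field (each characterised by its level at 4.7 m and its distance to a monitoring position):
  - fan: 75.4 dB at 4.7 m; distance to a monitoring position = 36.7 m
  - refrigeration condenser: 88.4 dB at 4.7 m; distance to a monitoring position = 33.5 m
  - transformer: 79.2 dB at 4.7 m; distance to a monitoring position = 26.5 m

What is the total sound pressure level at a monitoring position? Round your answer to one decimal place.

72.3 dB

Propagate each source to the receiver with L = L_ref − 20·log₁₀(r/r_ref), then add intensities.
fan: 75.4 − 20·log₁₀(36.7/4.7) = 75.4 − 17.85 = 57.55 dB.
refrigeration condenser: 88.4 − 20·log₁₀(33.5/4.7) = 88.4 − 17.06 = 71.34 dB.
transformer: 79.2 − 20·log₁₀(26.5/4.7) = 79.2 − 15.02 = 64.18 dB.
Σ 10^(L/10) = 1.680e+07 → L_total = 10·log₁₀(1.680e+07) = 72.25 dB.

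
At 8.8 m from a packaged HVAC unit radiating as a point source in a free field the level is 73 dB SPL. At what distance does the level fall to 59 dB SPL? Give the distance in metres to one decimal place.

44.1 m

The 14.0 dB drop corresponds to a distance ratio of 10^(14.0/20) for a point source.
r₂ = 8.8·10^((73−59)/20) = 8.8·10^(14.0/20) = 44.10 m.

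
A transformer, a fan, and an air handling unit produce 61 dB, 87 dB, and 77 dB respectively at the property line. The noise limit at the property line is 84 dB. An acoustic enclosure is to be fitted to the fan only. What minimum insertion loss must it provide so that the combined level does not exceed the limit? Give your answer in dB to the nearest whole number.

Fixed contribution from the other sources: Σ 10^(L/10) = 10^(61/10) + 10^(77/10) = 5.138e+07 (77.11 dB).
To meet 84 dB overall, the treated fan may contribute at most 10^(84/10) − 5.138e+07 = 1.998e+08, i.e. 83.01 dB.
Required insertion loss = 87 − 83.01 = 3.99 dB.

4 dB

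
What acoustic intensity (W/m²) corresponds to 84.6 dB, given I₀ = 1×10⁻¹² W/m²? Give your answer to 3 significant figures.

I/I₀ = 10^(84.6/10) = 2.884e+08, so I = 2.884e+08 × 10⁻¹² W/m².

0.000288 W/m²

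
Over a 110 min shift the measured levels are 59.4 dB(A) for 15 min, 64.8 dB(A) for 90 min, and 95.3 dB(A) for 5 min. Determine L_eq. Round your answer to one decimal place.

Weight each interval's intensity by its duration and average over T = 110 min:
Σ tᵢ·10^(Lᵢ/10) = 15·10^(59.4/10) + 90·10^(64.8/10) + 5·10^(95.3/10) = 1.723e+10.
L_eq = 10·log₁₀(1.723e+10/110) = 81.95 dB(A).

81.9 dB(A)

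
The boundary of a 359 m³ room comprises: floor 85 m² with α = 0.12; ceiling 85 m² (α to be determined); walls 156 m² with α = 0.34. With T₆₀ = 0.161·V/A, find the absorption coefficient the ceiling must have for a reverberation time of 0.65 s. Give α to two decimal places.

From T₆₀ = 0.161·V/A, the target T₆₀ = 0.65 s needs A = 0.161·359/0.65 = 88.92 m².
Absorption from the other surfaces = 85·0.12 + 156·0.34 = 63.24 m², so the ceiling must supply 25.68 m² over 85 m².
α = 25.68/85 = 0.302.

0.30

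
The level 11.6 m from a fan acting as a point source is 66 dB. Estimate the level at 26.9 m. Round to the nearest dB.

For a point source, L₂ = L₁ − 20·log₁₀(r₂/r₁).
L₂ = 66 − 20·log₁₀(26.9/11.6) = 66 − 7.306 = 58.69 dB.

59 dB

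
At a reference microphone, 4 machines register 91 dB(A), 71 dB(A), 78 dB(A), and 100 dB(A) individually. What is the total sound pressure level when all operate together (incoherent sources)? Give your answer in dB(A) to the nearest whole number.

101 dB(A)

Incoherent sources combine by intensity addition: L_total = 10·log₁₀(Σ 10^(L_i/10)).
Σ 10^(L/10) = 10^(91/10) + 10^(71/10) + 10^(78/10) + 10^(100/10) = 1.133e+10.
L_total = 10·log₁₀(1.133e+10) = 100.54 dB(A).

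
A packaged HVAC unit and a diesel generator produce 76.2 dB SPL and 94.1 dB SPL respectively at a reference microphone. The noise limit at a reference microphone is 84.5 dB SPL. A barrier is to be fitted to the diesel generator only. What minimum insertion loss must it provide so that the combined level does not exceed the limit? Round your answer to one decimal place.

10.3 dB

Everything except the diesel generator sums to 10^(76.2/10) = 4.169e+07 in linear terms, 76.20 dB SPL.
To meet 84.5 dB SPL overall, the treated diesel generator may contribute at most 10^(84.5/10) − 4.169e+07 = 2.402e+08, i.e. 83.80 dB SPL.
Required insertion loss = 94.1 − 83.80 = 10.30 dB.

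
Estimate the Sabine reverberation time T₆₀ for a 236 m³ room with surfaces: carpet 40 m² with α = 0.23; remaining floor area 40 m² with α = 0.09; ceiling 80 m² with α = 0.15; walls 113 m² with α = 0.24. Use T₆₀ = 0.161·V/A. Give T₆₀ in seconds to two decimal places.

Total absorption A = 40·0.23 + 40·0.09 + 80·0.15 + 113·0.24 = 51.92 m² sabins.
T₆₀ = 0.161 × 236 / 51.92 = 0.732 s.

0.73 s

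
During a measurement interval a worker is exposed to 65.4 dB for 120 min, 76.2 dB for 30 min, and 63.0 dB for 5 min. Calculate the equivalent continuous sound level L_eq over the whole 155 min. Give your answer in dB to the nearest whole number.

70 dB

The energy average is taken in the linear domain: L_eq = 10·log₁₀[(Σ tᵢ·10^(Lᵢ/10))/T], T = 155 min.
Σ tᵢ·10^(Lᵢ/10) = 120·10^(65.4/10) + 30·10^(76.2/10) + 5·10^(63.0/10) = 1.677e+09.
L_eq = 10·log₁₀(1.677e+09/155) = 70.34 dB.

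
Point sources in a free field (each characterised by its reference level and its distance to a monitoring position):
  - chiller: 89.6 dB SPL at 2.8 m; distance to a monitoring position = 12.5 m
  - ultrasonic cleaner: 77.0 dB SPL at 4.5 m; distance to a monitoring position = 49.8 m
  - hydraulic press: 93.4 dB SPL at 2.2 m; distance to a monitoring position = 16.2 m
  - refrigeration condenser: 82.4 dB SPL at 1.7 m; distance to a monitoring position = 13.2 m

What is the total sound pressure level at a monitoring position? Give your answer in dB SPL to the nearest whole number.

80 dB SPL

Propagate each source to the receiver with L = L_ref − 20·log₁₀(r/r_ref), then add intensities.
chiller: 89.6 − 20·log₁₀(12.5/2.8) = 89.6 − 13.00 = 76.60 dB SPL.
ultrasonic cleaner: 77.0 − 20·log₁₀(49.8/4.5) = 77.0 − 20.88 = 56.12 dB SPL.
hydraulic press: 93.4 − 20·log₁₀(16.2/2.2) = 93.4 − 17.34 = 76.06 dB SPL.
refrigeration condenser: 82.4 − 20·log₁₀(13.2/1.7) = 82.4 − 17.80 = 64.60 dB SPL.
Σ 10^(L/10) = 8.940e+07 → L_total = 10·log₁₀(8.940e+07) = 79.51 dB SPL.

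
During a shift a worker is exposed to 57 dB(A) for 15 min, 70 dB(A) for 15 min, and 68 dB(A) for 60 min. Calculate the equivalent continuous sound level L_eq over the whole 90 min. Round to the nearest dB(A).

68 dB(A)

The energy average is taken in the linear domain: L_eq = 10·log₁₀[(Σ tᵢ·10^(Lᵢ/10))/T], T = 90 min.
Σ tᵢ·10^(Lᵢ/10) = 15·10^(57/10) + 15·10^(70/10) + 60·10^(68/10) = 5.361e+08.
L_eq = 10·log₁₀(5.361e+08/90) = 67.75 dB(A).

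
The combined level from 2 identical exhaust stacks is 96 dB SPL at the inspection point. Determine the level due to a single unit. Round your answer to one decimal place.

For N identical incoherent sources L_total = L₁ + 10·log₁₀ N, so L₁ = 96 − 10·log₁₀(2) = 96 − 3.010.

93.0 dB SPL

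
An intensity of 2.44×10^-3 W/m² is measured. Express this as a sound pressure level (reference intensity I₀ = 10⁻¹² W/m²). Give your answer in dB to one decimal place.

L = 10·log₁₀(I/I₀) = 10·log₁₀(2.44×10^-3/10⁻¹²) = 10·log₁₀(2.44×10^9).
L = 10·(0.3874 + 9) = 93.87 dB.

93.9 dB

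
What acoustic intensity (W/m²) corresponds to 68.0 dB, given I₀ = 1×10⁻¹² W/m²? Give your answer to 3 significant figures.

6.31e-06 W/m²

L = 10·log₁₀(I/I₀) ⇒ I = I₀·10^(L/10) = 10⁻¹² × 10^6.80.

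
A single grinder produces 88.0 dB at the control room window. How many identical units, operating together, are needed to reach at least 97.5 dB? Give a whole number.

9

N identical sources give L₁ + 10·log₁₀ N, so require 10·log₁₀ N ≥ 97.5 − 88.0 = 9.5 dB.
N ≥ 10^(9.5/10) = 8.913, so N = 9.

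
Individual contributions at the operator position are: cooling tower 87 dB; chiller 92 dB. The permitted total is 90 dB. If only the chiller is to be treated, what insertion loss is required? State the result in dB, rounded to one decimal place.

Everything except the chiller sums to 10^(87/10) = 5.012e+08 in linear terms, 87.00 dB.
To meet 90 dB overall, the treated chiller may contribute at most 10^(90/10) − 5.012e+08 = 4.988e+08, i.e. 86.98 dB.
Required insertion loss = 92 − 86.98 = 5.02 dB.

5.0 dB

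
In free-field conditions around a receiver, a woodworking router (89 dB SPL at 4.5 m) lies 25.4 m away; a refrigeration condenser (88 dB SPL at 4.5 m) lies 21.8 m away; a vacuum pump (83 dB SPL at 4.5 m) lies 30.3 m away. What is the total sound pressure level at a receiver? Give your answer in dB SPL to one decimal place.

77.5 dB SPL

Propagate each source to the receiver with L = L_ref − 20·log₁₀(r/r_ref), then add intensities.
woodworking router: 89 − 20·log₁₀(25.4/4.5) = 89 − 15.03 = 73.97 dB SPL.
refrigeration condenser: 88 − 20·log₁₀(21.8/4.5) = 88 − 13.70 = 74.30 dB SPL.
vacuum pump: 83 − 20·log₁₀(30.3/4.5) = 83 − 16.56 = 66.44 dB SPL.
Σ 10^(L/10) = 5.622e+07 → L_total = 10·log₁₀(5.622e+07) = 77.50 dB SPL.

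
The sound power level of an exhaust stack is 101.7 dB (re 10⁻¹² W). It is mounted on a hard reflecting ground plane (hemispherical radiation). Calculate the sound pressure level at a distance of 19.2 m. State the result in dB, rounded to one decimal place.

L_p = L_w − 10·log₁₀(2π·r²) with r = 19.2 m.
2π·r² = 2316 m², 10·log₁₀ of that is 33.648 dB.
L_p = 101.7 − 33.648 = 68.05 dB.

68.1 dB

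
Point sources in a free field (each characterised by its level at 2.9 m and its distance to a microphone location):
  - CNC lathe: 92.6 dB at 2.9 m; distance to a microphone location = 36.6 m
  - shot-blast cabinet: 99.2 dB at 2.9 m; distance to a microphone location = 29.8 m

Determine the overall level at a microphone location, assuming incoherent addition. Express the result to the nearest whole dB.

80 dB

Apply inverse-square spreading to bring every level to the receiver, then sum 10^(L/10).
CNC lathe: 92.6 − 20·log₁₀(36.6/2.9) = 92.6 − 22.02 = 70.58 dB.
shot-blast cabinet: 99.2 − 20·log₁₀(29.8/2.9) = 99.2 − 20.24 = 78.96 dB.
Σ 10^(L/10) = 9.019e+07 → L_total = 10·log₁₀(9.019e+07) = 79.55 dB.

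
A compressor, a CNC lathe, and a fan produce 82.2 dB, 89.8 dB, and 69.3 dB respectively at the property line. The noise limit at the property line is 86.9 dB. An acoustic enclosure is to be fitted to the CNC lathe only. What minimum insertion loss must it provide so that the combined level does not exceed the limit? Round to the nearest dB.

5 dB

Fixed contribution from the other sources: Σ 10^(L/10) = 10^(82.2/10) + 10^(69.3/10) = 1.745e+08 (82.42 dB).
To meet 86.9 dB overall, the treated CNC lathe may contribute at most 10^(86.9/10) − 1.745e+08 = 3.153e+08, i.e. 84.99 dB.
Required insertion loss = 89.8 − 84.99 = 4.81 dB.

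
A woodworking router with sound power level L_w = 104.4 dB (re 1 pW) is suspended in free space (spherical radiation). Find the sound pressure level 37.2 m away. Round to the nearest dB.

L_p = L_w − 10·log₁₀(4π·r²) with r = 37.2 m.
4π·r² = 1.739e+04 m², 10·log₁₀ of that is 42.403 dB.
L_p = 104.4 − 42.403 = 62.00 dB.

62 dB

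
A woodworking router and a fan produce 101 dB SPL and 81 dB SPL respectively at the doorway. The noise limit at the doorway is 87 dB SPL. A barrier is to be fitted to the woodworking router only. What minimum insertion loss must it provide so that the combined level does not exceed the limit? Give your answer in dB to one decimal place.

The untreated sources together contribute 10^(81/10) = 1.259e+08, i.e. 81.00 dB SPL.
The limit corresponds to 10^(87/10) = 5.012e+08; subtracting the fixed part leaves 3.753e+08 for the woodworking router, i.e. 85.74 dB SPL.
Required insertion loss = 101 − 85.74 = 15.26 dB.

15.3 dB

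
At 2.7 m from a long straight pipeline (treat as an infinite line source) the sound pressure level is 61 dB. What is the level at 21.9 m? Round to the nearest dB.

52 dB

Cylindrical spreading from a line source gives a 10·log₁₀(r₂/r₁) drop.
L₂ = 61 − 10·log₁₀(21.9/2.7) = 61 − 9.091 = 51.91 dB.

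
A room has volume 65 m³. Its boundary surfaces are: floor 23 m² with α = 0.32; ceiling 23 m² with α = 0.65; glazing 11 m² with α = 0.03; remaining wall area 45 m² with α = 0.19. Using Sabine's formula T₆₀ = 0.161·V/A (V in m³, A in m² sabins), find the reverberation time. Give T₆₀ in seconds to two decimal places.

A = Σ Sᵢαᵢ = 23·0.32 + 23·0.65 + 11·0.03 + 45·0.19 = 31.19 m².
T₆₀ = 0.161·V/A = 0.161·65/31.19 = 0.336 s.

0.34 s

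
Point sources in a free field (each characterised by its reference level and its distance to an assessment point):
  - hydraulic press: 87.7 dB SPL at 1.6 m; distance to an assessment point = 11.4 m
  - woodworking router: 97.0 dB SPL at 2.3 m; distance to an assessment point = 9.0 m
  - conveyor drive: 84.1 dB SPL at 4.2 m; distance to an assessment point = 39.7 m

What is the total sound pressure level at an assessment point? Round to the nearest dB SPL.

First find each source's level at the receiver (point-source: −20·log₁₀(r/r_ref)), then combine on an intensity basis.
hydraulic press: 87.7 − 20·log₁₀(11.4/1.6) = 87.7 − 17.06 = 70.64 dB SPL.
woodworking router: 97.0 − 20·log₁₀(9.0/2.3) = 97.0 − 11.85 = 85.15 dB SPL.
conveyor drive: 84.1 − 20·log₁₀(39.7/4.2) = 84.1 − 19.51 = 64.59 dB SPL.
Σ 10^(L/10) = 3.418e+08 → L_total = 10·log₁₀(3.418e+08) = 85.34 dB SPL.

85 dB SPL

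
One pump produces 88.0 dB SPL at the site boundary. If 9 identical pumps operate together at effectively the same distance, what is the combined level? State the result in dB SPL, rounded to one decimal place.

N identical incoherent sources raise the level by 10·log₁₀ N.
L_total = 88.0 + 10·log₁₀(9) = 88.0 + 9.542 = 97.54 dB SPL.

97.5 dB SPL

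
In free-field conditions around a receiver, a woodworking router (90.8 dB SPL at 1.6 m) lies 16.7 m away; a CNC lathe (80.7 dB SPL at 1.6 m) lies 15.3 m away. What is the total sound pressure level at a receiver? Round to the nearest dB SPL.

Apply inverse-square spreading to bring every level to the receiver, then sum 10^(L/10).
woodworking router: 90.8 − 20·log₁₀(16.7/1.6) = 90.8 − 20.37 = 70.43 dB SPL.
CNC lathe: 80.7 − 20·log₁₀(15.3/1.6) = 80.7 − 19.61 = 61.09 dB SPL.
Σ 10^(L/10) = 1.232e+07 → L_total = 10·log₁₀(1.232e+07) = 70.91 dB SPL.

71 dB SPL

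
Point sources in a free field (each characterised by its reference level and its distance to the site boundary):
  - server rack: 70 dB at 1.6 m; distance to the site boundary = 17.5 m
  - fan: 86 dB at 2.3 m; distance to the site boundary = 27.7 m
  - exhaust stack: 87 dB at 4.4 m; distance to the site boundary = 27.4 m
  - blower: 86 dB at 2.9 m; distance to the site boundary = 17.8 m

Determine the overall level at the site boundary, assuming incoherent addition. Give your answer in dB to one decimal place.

74.2 dB

Apply inverse-square spreading to bring every level to the receiver, then sum 10^(L/10).
server rack: 70 − 20·log₁₀(17.5/1.6) = 70 − 20.78 = 49.22 dB.
fan: 86 − 20·log₁₀(27.7/2.3) = 86 − 21.62 = 64.38 dB.
exhaust stack: 87 − 20·log₁₀(27.4/4.4) = 87 − 15.89 = 71.11 dB.
blower: 86 − 20·log₁₀(17.8/2.9) = 86 − 15.76 = 70.24 dB.
Σ 10^(L/10) = 2.632e+07 → L_total = 10·log₁₀(2.632e+07) = 74.20 dB.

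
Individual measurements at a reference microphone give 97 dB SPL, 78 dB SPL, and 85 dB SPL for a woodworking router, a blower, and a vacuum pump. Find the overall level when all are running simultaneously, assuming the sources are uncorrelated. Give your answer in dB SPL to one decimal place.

Incoherent sources combine by intensity addition: L_total = 10·log₁₀(Σ 10^(L_i/10)).
Σ 10^(L/10) = 10^(97/10) + 10^(78/10) + 10^(85/10) = 5.391e+09.
L_total = 10·log₁₀(5.391e+09) = 97.32 dB SPL.

97.3 dB SPL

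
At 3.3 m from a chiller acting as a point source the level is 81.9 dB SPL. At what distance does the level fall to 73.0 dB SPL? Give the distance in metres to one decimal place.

9.2 m

The 8.9 dB drop corresponds to a distance ratio of 10^(8.9/20) for a point source.
r₂ = 3.3·10^((81.9−73.0)/20) = 3.3·10^(8.9/20) = 9.19 m.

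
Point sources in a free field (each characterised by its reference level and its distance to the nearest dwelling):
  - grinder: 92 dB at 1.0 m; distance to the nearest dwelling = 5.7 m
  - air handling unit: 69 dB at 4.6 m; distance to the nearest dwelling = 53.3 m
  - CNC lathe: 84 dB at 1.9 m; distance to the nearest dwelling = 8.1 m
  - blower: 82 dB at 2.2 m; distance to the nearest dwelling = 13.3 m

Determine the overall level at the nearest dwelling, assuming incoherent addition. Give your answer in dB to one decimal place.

78.3 dB

Propagate each source to the receiver with L = L_ref − 20·log₁₀(r/r_ref), then add intensities.
grinder: 92 − 20·log₁₀(5.7/1.0) = 92 − 15.12 = 76.88 dB.
air handling unit: 69 − 20·log₁₀(53.3/4.6) = 69 − 21.28 = 47.72 dB.
CNC lathe: 84 − 20·log₁₀(8.1/1.9) = 84 − 12.59 = 71.41 dB.
blower: 82 − 20·log₁₀(13.3/2.2) = 82 − 15.63 = 66.37 dB.
Σ 10^(L/10) = 6.700e+07 → L_total = 10·log₁₀(6.700e+07) = 78.26 dB.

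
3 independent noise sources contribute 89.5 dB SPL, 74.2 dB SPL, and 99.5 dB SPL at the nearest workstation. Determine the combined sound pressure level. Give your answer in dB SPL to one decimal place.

99.9 dB SPL

Incoherent sources combine by intensity addition: L_total = 10·log₁₀(Σ 10^(L_i/10)).
Σ 10^(L/10) = 10^(89.5/10) + 10^(74.2/10) + 10^(99.5/10) = 9.830e+09.
L_total = 10·log₁₀(9.830e+09) = 99.93 dB SPL.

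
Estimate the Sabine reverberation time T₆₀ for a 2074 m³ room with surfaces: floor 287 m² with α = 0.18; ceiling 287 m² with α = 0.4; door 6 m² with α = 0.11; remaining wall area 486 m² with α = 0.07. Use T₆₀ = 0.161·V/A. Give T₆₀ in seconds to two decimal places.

Summing Sᵢαᵢ: 287·0.18 + 287·0.4 + 6·0.11 + 486·0.07 = 201.14 m².
T₆₀ = 0.161 × 2074 / 201.14 = 1.660 s.

1.66 s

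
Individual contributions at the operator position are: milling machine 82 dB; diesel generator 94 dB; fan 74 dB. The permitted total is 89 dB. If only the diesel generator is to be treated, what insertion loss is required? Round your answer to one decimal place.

6.1 dB

The untreated sources together contribute 10^(82/10) + 10^(74/10) = 1.836e+08, i.e. 82.64 dB.
The limit corresponds to 10^(89/10) = 7.943e+08; subtracting the fixed part leaves 6.107e+08 for the diesel generator, i.e. 87.86 dB.
Required insertion loss = 94 − 87.86 = 6.14 dB.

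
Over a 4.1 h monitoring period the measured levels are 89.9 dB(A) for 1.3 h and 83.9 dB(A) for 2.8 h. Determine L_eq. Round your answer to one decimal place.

86.8 dB(A)

The energy average is taken in the linear domain: L_eq = 10·log₁₀[(Σ tᵢ·10^(Lᵢ/10))/T], T = 4.1 h.
Σ tᵢ·10^(Lᵢ/10) = 1.3·10^(89.9/10) + 2.8·10^(83.9/10) = 1.958e+09.
L_eq = 10·log₁₀(1.958e+09/4.1) = 86.79 dB(A).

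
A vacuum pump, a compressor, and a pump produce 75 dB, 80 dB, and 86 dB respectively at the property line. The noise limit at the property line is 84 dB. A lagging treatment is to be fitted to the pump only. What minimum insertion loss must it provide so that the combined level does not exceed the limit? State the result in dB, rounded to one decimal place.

5.2 dB

Fixed contribution from the other sources: Σ 10^(L/10) = 10^(75/10) + 10^(80/10) = 1.316e+08 (81.19 dB).
To meet 84 dB overall, the treated pump may contribute at most 10^(84/10) − 1.316e+08 = 1.196e+08, i.e. 80.78 dB.
Required insertion loss = 86 − 80.78 = 5.22 dB.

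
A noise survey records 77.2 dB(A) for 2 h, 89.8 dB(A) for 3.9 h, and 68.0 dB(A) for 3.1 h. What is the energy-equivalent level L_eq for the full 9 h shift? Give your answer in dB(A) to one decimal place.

Weight each interval's intensity by its duration and average over T = 9 h:
Σ tᵢ·10^(Lᵢ/10) = 2·10^(77.2/10) + 3.9·10^(89.8/10) + 3.1·10^(68.0/10) = 3.849e+09.
L_eq = 10·log₁₀(3.849e+09/9) = 86.31 dB(A).

86.3 dB(A)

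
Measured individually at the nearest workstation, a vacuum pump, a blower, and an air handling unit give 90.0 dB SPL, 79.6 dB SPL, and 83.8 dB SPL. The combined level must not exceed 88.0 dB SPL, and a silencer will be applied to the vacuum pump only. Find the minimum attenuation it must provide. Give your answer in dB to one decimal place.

5.2 dB

Everything except the vacuum pump sums to 10^(79.6/10) + 10^(83.8/10) = 3.311e+08 in linear terms, 85.20 dB SPL.
The limit corresponds to 10^(88.0/10) = 6.310e+08; subtracting the fixed part leaves 2.999e+08 for the vacuum pump, i.e. 84.77 dB SPL.
So the vacuum pump must be reduced from 90.0 to 84.77 dB SPL: IL = 5.23 dB.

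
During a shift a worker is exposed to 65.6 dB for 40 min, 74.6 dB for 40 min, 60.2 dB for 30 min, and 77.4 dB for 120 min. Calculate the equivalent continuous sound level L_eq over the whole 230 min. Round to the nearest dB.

75 dB

The energy average is taken in the linear domain: L_eq = 10·log₁₀[(Σ tᵢ·10^(Lᵢ/10))/T], T = 230 min.
Σ tᵢ·10^(Lᵢ/10) = 40·10^(65.6/10) + 40·10^(74.6/10) + 30·10^(60.2/10) + 120·10^(77.4/10) = 7.925e+09.
L_eq = 10·log₁₀(7.925e+09/230) = 75.37 dB.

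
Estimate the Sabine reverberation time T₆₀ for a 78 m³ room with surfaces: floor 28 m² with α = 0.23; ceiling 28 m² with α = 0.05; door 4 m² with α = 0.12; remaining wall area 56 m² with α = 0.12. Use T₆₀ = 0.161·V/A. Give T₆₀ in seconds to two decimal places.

0.83 s

Total absorption A = 28·0.23 + 28·0.05 + 4·0.12 + 56·0.12 = 15.04 m² sabins.
T₆₀ = 0.161·V/A = 0.161·78/15.04 = 0.835 s.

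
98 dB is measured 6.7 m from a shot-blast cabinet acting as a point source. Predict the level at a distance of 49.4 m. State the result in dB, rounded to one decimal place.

For a point source, L₂ = L₁ − 20·log₁₀(r₂/r₁).
L₂ = 98 − 20·log₁₀(49.4/6.7) = 98 − 17.353 = 80.65 dB.

80.6 dB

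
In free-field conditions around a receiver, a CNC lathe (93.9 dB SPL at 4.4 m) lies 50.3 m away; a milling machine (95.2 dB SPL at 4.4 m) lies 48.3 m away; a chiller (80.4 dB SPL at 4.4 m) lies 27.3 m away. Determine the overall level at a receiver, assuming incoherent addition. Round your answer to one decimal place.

76.9 dB SPL

Propagate each source to the receiver with L = L_ref − 20·log₁₀(r/r_ref), then add intensities.
CNC lathe: 93.9 − 20·log₁₀(50.3/4.4) = 93.9 − 21.16 = 72.74 dB SPL.
milling machine: 95.2 − 20·log₁₀(48.3/4.4) = 95.2 − 20.81 = 74.39 dB SPL.
chiller: 80.4 − 20·log₁₀(27.3/4.4) = 80.4 − 15.85 = 64.55 dB SPL.
Σ 10^(L/10) = 4.911e+07 → L_total = 10·log₁₀(4.911e+07) = 76.91 dB SPL.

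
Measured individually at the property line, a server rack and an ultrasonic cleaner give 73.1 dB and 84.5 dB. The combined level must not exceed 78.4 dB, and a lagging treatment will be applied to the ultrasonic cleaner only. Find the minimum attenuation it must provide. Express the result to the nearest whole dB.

The untreated sources together contribute 10^(73.1/10) = 2.042e+07, i.e. 73.10 dB.
The limit corresponds to 10^(78.4/10) = 6.918e+07; subtracting the fixed part leaves 4.877e+07 for the ultrasonic cleaner, i.e. 76.88 dB.
So the ultrasonic cleaner must be reduced from 84.5 to 76.88 dB: IL = 7.62 dB.

8 dB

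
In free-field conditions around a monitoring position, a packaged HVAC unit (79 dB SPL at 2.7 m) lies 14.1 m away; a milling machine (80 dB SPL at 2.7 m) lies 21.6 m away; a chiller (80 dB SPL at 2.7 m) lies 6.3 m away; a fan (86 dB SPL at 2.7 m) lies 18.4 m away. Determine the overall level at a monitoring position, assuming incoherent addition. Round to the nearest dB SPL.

75 dB SPL

Apply inverse-square spreading to bring every level to the receiver, then sum 10^(L/10).
packaged HVAC unit: 79 − 20·log₁₀(14.1/2.7) = 79 − 14.36 = 64.64 dB SPL.
milling machine: 80 − 20·log₁₀(21.6/2.7) = 80 − 18.06 = 61.94 dB SPL.
chiller: 80 − 20·log₁₀(6.3/2.7) = 80 − 7.36 = 72.64 dB SPL.
fan: 86 − 20·log₁₀(18.4/2.7) = 86 − 16.67 = 69.33 dB SPL.
Σ 10^(L/10) = 3.141e+07 → L_total = 10·log₁₀(3.141e+07) = 74.97 dB SPL.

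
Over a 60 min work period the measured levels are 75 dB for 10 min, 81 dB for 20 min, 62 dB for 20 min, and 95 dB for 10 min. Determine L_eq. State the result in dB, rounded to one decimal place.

87.6 dB

L_eq = 10·log₁₀[(1/T)·Σ tᵢ·10^(Lᵢ/10)] with T = 60 min.
Σ tᵢ·10^(Lᵢ/10) = 10·10^(75/10) + 20·10^(81/10) + 20·10^(62/10) + 10·10^(95/10) = 3.449e+10.
L_eq = 10·log₁₀(3.449e+10/60) = 87.60 dB.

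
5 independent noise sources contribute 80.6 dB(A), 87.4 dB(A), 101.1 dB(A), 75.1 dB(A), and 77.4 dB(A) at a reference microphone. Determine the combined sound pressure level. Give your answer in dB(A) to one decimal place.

For uncorrelated sources the intensities add, so convert each level to linear form, sum, and take 10·log₁₀ of the total.
Σ 10^(L/10) = 10^(80.6/10) + 10^(87.4/10) + 10^(101.1/10) + 10^(75.1/10) + 10^(77.4/10) = 1.363e+10.
L_total = 10·log₁₀(1.363e+10) = 101.35 dB(A).

101.3 dB(A)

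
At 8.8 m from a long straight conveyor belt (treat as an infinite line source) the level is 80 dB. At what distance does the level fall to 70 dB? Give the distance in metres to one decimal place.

88.0 m

The 10.0 dB drop corresponds to a distance ratio of 10^(10.0/10) for a line source.
r₂ = 8.8·10^((80−70)/10) = 8.8·10^(10.0/10) = 88.00 m.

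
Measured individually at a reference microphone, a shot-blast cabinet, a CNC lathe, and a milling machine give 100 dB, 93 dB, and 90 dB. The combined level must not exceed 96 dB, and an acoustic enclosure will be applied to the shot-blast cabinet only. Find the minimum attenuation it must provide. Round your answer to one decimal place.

Everything except the shot-blast cabinet sums to 10^(93/10) + 10^(90/10) = 2.995e+09 in linear terms, 94.76 dB.
To meet 96 dB overall, the treated shot-blast cabinet may contribute at most 10^(96/10) − 2.995e+09 = 9.858e+08, i.e. 89.94 dB.
Required insertion loss = 100 − 89.94 = 10.06 dB.

10.1 dB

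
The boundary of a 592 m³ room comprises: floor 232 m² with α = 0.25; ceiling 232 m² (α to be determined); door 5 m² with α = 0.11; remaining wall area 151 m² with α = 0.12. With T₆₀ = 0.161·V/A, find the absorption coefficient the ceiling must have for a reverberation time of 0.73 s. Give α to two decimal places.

0.23

A = 0.161·V/T₆₀ = 0.161·592/0.73 = 130.56 m² sabins.
Absorption from the other surfaces = 232·0.25 + 5·0.11 + 151·0.12 = 76.67 m², so the ceiling must supply 53.89 m² over 232 m².
α = 53.89/232 = 0.232.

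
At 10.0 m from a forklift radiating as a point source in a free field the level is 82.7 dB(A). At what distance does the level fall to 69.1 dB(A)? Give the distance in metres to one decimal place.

The 13.6 dB drop corresponds to a distance ratio of 10^(13.6/20) for a point source.
r₂ = 10.0·10^((82.7−69.1)/20) = 10.0·10^(13.6/20) = 47.86 m.

47.9 m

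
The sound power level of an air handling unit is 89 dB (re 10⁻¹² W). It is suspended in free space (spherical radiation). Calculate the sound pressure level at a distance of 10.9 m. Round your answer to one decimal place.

L_p = L_w − 10·log₁₀(4π·r²) with r = 10.9 m.
4π·r² = 1493 m², 10·log₁₀ of that is 31.741 dB.
L_p = 89 − 31.741 = 57.26 dB.

57.3 dB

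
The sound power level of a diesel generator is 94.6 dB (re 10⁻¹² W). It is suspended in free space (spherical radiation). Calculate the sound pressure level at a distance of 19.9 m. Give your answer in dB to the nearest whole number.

58 dB

The power spreads over a sphere of area 4π·r², so L_p = L_w − 10·log₁₀(4π·r²).
4π·r² = 4976 m², 10·log₁₀ of that is 36.969 dB.
L_p = 94.6 − 36.969 = 57.63 dB.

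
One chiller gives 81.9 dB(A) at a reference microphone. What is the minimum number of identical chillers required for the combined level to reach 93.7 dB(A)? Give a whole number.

16

Need L₁ + 10·log₁₀ N ≥ 93.7, i.e. log₁₀ N ≥ 1.18.
N ≥ 10^(11.8/10) = 15.136, so N = 16.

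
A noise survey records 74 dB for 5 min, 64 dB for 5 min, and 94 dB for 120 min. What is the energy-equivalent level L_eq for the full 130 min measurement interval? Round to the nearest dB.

94 dB

The energy average is taken in the linear domain: L_eq = 10·log₁₀[(Σ tᵢ·10^(Lᵢ/10))/T], T = 130 min.
Σ tᵢ·10^(Lᵢ/10) = 5·10^(74/10) + 5·10^(64/10) + 120·10^(94/10) = 3.016e+11.
L_eq = 10·log₁₀(3.016e+11/130) = 93.65 dB.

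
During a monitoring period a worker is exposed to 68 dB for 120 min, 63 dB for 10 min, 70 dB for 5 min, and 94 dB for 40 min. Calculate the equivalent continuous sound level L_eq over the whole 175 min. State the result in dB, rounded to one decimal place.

L_eq = 10·log₁₀[(1/T)·Σ tᵢ·10^(Lᵢ/10)] with T = 175 min.
Σ tᵢ·10^(Lᵢ/10) = 120·10^(68/10) + 10·10^(63/10) + 5·10^(70/10) + 40·10^(94/10) = 1.013e+11.
L_eq = 10·log₁₀(1.013e+11/175) = 87.63 dB.

87.6 dB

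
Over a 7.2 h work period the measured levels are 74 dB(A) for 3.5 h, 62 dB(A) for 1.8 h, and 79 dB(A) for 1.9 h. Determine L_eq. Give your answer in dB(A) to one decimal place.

Weight each interval's intensity by its duration and average over T = 7.2 h:
Σ tᵢ·10^(Lᵢ/10) = 3.5·10^(74/10) + 1.8·10^(62/10) + 1.9·10^(79/10) = 2.417e+08.
L_eq = 10·log₁₀(2.417e+08/7.2) = 75.26 dB(A).

75.3 dB(A)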